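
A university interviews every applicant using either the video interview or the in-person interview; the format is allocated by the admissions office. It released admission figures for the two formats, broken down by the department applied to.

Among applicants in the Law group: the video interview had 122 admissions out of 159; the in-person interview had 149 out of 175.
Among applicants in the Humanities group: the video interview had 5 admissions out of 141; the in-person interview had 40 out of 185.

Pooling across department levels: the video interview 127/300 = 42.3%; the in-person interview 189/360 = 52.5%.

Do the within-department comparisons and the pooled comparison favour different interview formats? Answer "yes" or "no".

Within each department level (Law 76.7% vs 85.1%; Humanities 3.5% vs 21.6%), the in-person interview has the higher rate every time. Pooled: 42.3% vs 52.5% — the in-person interview has the higher rate overall. They agree.

no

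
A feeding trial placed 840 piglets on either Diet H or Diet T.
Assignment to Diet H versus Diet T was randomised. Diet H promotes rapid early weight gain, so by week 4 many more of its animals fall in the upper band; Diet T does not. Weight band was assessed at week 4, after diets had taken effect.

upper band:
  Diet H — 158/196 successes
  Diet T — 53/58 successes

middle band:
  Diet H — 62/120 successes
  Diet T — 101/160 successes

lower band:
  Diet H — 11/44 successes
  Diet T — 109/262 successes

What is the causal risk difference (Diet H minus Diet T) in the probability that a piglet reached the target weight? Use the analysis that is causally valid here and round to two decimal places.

+0.09

Week-4 weight band is recorded after the diet and is itself shifted by it — it sits on the causal path from diet to outcome. Conditioning on a mediator would strip out part of the effect we want; the pooled comparison gives the total causal effect.
The causal difference is the pooled difference: 0.642 − 0.548 = +0.094.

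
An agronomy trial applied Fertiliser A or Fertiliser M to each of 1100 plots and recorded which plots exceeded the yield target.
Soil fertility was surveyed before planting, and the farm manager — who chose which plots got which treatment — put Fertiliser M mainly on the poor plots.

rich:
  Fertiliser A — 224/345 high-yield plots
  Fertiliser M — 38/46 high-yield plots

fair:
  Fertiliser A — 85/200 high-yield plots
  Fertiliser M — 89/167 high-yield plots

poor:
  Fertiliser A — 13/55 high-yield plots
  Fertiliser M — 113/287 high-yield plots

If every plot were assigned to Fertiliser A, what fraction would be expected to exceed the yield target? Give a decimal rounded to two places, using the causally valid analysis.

The imbalance in soil fertility arose from how plots were allocated, not from anything the fertiliser did; and soil fertility independently affects the outcome. The pooled gap is confounded — condition on soil fertility.
Standardising Fertiliser A to the population soil fertility mix: 0.355·224/345 + 0.334·85/200 + 0.311·13/55 = 0.446.

0.45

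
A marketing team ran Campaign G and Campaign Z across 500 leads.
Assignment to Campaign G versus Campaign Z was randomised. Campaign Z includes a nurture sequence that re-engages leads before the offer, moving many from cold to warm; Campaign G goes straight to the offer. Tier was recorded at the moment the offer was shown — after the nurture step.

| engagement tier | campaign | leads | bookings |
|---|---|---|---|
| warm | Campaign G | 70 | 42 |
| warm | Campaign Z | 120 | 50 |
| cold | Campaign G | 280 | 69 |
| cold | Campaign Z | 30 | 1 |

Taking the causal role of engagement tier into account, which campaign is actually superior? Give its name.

The engagement tier-specific comparison favours Campaign G throughout, but the pooled figures favour Campaign Z. The question is whether to condition on engagement tier.
Stratifying would compare campaigns among leads the campaigns themselves sorted into engagement tier groups — a form of selection on an intermediate. The unconditioned pooled rates give the total causal effect.
Pooled: Campaign G 31.7% vs Campaign Z 34.0%; Campaign Z is higher overall.

Campaign Z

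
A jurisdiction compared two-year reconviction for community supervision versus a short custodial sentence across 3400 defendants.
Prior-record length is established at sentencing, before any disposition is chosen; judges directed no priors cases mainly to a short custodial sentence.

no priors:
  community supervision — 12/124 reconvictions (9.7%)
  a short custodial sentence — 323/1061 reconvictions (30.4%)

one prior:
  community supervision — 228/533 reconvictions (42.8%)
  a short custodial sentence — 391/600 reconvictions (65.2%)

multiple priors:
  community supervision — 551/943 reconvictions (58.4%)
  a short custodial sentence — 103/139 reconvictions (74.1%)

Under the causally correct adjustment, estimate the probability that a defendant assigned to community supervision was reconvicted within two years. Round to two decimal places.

Within every prior-record length level community supervision has the lower rate, yet pooled a short custodial sentence does — Simpson's reversal.
The imbalance in prior-record length arose from how defendants were allocated, not from anything the disposition did; and prior-record length independently affects the outcome. The pooled gap is confounded — condition on prior-record length.
Standardising community supervision to the population prior-record length mix: 0.349·12/124 + 0.333·228/533 + 0.318·551/943 = 0.362.

0.36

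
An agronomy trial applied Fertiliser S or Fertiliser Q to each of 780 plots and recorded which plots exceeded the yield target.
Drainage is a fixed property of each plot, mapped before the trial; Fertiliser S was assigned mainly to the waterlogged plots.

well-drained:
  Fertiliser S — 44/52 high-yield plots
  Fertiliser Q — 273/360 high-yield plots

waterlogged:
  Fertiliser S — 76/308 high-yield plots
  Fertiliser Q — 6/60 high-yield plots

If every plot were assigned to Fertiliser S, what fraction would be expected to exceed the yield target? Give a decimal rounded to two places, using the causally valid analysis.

Since field drainage is a pre-existing factor (not a product of the fertiliser) and it affects the outcome on its own, it is a confounder. The stratified rates, not the pooled rate, identify the causal effect.
Standardising Fertiliser S to the population field drainage mix: 0.528·44/52 + 0.472·76/308 = 0.563.

0.56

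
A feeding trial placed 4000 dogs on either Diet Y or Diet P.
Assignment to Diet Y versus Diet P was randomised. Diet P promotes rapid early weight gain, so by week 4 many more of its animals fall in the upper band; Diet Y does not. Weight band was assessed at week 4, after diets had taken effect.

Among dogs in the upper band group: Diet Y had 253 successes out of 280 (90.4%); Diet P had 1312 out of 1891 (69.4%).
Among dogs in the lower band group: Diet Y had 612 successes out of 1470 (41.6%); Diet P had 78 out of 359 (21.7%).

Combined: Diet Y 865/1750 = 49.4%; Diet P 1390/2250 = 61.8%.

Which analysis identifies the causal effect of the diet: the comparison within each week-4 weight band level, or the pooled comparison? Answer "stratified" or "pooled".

pooled

Stratifying would compare diets among dogs the diets themselves sorted into week-4 weight band groups — a form of selection on an intermediate. The unconditioned pooled rates give the total causal effect.
Pooled: Diet Y 49.4% vs Diet P 61.8%; Diet P is higher overall.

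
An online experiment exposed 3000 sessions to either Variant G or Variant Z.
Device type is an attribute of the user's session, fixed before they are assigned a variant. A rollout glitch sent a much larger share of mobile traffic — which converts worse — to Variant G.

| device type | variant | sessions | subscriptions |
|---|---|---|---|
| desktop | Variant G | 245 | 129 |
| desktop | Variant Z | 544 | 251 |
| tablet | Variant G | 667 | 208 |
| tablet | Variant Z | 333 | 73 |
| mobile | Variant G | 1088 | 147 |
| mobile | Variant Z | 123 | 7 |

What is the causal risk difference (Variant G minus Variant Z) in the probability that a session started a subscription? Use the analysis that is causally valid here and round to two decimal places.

Device type satisfies the back-door criterion: it is not a descendant of the variant, and it blocks the spurious path from variant to outcome. Adjusting for it (i.e., using the within-device type rates) gives the causal effect.
Adjusting over the population distribution of device type: 0.263·(0.527−0.461) + 0.333·(0.312−0.219) + 0.404·(0.135−0.057) = +0.080.

+0.08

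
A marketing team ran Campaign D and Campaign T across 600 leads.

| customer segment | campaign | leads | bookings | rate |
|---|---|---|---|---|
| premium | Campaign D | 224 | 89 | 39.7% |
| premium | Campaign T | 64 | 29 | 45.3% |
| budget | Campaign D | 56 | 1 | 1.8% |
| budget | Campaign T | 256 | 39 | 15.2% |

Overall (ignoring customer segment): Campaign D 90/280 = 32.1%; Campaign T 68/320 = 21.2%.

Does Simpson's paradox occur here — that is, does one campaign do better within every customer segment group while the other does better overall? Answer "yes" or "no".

Within each customer segment level (premium 39.7% vs 45.3%; budget 1.8% vs 15.2%), Campaign T has the higher rate every time. Pooled: 32.1% vs 21.2% — Campaign D has the higher rate overall. The two comparisons disagree.

yes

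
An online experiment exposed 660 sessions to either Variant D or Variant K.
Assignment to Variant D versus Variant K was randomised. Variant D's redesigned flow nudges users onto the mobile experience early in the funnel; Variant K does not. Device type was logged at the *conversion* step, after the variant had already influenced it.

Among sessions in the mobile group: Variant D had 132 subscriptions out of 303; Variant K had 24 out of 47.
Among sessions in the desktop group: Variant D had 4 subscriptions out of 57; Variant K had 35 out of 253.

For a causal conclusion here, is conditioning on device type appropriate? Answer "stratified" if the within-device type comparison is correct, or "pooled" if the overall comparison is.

Because the variant influences device type, device type is a post-treatment mediator, not a confounder. Stratifying on it would bias the estimate; the causal effect is the crude pooled difference.
Pooled: Variant D 37.8% vs Variant K 19.7%; Variant D is higher overall.

pooled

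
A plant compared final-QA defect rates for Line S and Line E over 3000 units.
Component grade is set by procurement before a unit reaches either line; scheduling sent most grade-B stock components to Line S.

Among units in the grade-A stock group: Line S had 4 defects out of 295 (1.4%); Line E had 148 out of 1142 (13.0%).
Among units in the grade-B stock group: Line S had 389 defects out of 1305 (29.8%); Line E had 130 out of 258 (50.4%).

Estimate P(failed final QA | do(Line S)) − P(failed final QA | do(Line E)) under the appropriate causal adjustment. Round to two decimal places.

-0.16

Nothing the line does changes component grade; the imbalance is an allocation artefact. With component grade also predicting the outcome, the pooled figure is confounded, and the within-stratum comparison is the causal one.
Adjusting over the population distribution of component grade: 0.479·(0.014−0.130) + 0.521·(0.298−0.504) = -0.163.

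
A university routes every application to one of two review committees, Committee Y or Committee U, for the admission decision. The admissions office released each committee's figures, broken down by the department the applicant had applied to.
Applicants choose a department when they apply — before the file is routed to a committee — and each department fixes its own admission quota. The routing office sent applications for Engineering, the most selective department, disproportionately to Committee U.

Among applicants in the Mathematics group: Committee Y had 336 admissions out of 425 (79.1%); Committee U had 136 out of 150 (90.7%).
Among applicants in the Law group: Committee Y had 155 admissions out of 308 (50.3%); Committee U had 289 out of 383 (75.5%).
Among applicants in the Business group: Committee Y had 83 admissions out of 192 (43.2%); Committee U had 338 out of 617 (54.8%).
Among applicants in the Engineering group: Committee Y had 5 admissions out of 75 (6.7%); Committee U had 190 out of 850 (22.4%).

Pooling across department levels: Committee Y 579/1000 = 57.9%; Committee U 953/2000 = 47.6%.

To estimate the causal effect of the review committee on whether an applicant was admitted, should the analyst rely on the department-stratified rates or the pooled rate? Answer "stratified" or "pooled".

stratified

The imbalance in department arose from how applicants were allocated, not from anything the review committee did; and department independently affects the outcome. The pooled gap is confounded — condition on department.
Within each level — Mathematics: 79.1% vs 90.7%; Law: 50.3% vs 75.5%; Business: 43.2% vs 54.8%; Engineering: 6.7% vs 22.4% — Committee U is higher every time.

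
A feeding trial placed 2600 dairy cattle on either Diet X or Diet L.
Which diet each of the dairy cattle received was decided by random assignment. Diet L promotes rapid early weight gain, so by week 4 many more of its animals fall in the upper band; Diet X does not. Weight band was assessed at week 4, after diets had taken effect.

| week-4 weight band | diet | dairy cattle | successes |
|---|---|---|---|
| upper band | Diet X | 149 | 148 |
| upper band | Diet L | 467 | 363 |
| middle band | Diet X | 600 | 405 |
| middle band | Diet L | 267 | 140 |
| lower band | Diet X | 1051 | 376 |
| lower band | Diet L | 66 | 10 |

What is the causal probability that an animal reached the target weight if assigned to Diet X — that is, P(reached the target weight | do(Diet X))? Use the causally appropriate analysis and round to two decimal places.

0.52

Because the diet influences week-4 weight band, week-4 weight band is a post-treatment mediator, not a confounder. Stratifying on it would bias the estimate; the causal effect is the crude pooled difference.
So P(outcome | do(Diet X)) is just the pooled rate for Diet X: 929/1800 = 0.516.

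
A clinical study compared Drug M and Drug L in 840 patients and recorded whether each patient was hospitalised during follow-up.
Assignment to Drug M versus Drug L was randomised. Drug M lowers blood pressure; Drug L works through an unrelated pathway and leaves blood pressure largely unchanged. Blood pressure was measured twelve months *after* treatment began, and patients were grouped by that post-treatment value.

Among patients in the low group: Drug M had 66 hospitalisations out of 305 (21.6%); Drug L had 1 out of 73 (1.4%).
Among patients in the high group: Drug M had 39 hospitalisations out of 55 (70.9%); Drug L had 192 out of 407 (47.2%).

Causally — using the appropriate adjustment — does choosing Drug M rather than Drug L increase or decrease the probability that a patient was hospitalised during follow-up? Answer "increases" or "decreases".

decreases

The blood pressure-specific comparison favours Drug L throughout, but the pooled figures favour Drug M. The question is whether to condition on blood pressure.
Blood pressure lies on the pathway drug → blood pressure → outcome, so adjusting for it blocks the indirect effect. For the total causal effect of drug, use the unadjusted pooled rates.
Pooled: Drug M 29.2% vs Drug L 40.2%; Drug M is lower overall.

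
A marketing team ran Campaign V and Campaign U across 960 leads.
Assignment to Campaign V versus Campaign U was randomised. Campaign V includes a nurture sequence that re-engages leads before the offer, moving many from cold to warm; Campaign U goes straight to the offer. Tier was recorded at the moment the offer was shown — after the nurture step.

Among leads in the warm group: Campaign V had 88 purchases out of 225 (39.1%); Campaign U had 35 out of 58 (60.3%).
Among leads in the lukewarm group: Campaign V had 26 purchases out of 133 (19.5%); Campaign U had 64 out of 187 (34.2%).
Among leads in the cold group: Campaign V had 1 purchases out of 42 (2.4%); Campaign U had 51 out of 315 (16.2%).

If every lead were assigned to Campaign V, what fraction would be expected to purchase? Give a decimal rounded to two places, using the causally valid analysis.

0.29

Within every engagement tier level Campaign U has the higher rate, yet pooled Campaign V does — Simpson's reversal.
Stratifying would compare campaigns among leads the campaigns themselves sorted into engagement tier groups — a form of selection on an intermediate. The unconditioned pooled rates give the total causal effect.
So P(outcome | do(Campaign V)) is just the pooled rate for Campaign V: 115/400 = 0.287.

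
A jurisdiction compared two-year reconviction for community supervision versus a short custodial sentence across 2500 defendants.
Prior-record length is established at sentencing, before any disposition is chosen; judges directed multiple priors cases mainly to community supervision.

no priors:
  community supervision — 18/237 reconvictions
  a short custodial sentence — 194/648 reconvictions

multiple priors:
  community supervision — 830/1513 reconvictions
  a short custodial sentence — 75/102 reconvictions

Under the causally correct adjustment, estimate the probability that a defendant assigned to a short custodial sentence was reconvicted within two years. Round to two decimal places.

Here prior-record length is a common cause — it drives both which disposition a case falls under and the outcome. The crude comparison mixes populations; the stratum-specific rates are the causally relevant ones.
Standardising a short custodial sentence to the population prior-record length mix: 0.354·194/648 + 0.646·75/102 = 0.581.

0.58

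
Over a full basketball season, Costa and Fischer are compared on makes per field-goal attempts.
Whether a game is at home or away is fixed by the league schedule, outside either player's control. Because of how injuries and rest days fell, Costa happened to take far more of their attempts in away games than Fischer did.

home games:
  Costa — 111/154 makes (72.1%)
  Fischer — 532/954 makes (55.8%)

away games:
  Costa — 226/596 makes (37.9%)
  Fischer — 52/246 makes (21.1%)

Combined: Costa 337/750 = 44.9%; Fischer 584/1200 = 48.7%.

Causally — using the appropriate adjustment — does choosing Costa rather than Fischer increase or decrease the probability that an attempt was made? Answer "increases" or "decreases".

The game venue-specific comparison favours Costa throughout, but the pooled figures favour Fischer. The question is whether to condition on game venue.
The imbalance in game venue arose from how field-goal attempts were allocated, not from anything the player did; and game venue independently affects the outcome. The pooled gap is confounded — condition on game venue.
Within each level — home games: 72.1% vs 55.8%; away games: 37.9% vs 21.1% — Costa is higher every time.

increases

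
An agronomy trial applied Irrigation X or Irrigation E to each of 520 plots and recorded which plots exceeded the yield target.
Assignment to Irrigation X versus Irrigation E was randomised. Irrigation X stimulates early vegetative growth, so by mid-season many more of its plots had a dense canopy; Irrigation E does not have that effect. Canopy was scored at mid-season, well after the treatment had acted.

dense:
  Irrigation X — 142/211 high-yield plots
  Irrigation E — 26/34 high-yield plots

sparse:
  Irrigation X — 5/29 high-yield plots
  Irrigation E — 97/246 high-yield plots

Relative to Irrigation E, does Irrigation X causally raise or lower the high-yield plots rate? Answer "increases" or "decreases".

Stratifying would compare irrigations among plots the irrigations themselves sorted into mid-season canopy groups — a form of selection on an intermediate. The unconditioned pooled rates give the total causal effect.
Pooled: Irrigation X 61.3% vs Irrigation E 43.9%; Irrigation X is higher overall.

increases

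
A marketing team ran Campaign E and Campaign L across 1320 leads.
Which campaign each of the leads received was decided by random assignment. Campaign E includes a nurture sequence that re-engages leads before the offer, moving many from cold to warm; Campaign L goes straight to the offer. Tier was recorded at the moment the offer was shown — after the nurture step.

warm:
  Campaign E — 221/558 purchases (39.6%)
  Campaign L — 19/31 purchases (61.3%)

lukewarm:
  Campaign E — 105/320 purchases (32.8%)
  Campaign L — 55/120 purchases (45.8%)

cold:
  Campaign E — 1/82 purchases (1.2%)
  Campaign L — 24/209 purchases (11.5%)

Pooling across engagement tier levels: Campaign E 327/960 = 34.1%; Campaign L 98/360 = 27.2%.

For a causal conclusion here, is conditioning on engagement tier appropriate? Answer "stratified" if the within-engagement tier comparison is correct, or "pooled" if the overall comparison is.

pooled

The engagement tier-specific comparison favours Campaign L throughout, but the pooled figures favour Campaign E. The question is whether to condition on engagement tier.
Engagement tier is downstream of the campaign. One should not condition on a consequence of treatment, so the overall rates are the right comparison.
Pooled: Campaign E 34.1% vs Campaign L 27.2%; Campaign E is higher overall.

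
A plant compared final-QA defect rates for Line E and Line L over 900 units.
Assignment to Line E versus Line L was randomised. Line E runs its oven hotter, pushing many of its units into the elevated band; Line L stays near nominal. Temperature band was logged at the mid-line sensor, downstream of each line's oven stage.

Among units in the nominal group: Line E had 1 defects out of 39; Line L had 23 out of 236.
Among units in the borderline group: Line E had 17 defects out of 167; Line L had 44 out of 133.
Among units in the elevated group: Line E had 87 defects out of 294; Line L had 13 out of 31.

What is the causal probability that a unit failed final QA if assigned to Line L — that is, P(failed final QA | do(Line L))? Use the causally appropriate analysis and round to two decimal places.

0.20

Line E is lower inside every in-process temperature band stratum but Line L is lower in aggregate. Whether to stratify depends on how in-process temperature band relates to the line.
The distribution of in-process temperature band is itself part of what the line does — it is an intermediate outcome. Holding it fixed would remove that part of the effect; the total effect is the pooled difference.
So P(outcome | do(Line L)) is just the pooled rate for Line L: 80/400 = 0.200.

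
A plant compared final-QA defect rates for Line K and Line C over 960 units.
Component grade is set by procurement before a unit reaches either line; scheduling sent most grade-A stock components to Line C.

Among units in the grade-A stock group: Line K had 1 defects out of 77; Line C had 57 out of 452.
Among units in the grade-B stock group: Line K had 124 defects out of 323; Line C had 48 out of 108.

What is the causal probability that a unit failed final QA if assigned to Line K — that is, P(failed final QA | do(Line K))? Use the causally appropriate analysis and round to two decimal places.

0.18

The component grade-specific comparison favours Line K throughout, but the pooled figures favour Line C. The question is whether to condition on component grade.
Component grade differs across lines for reasons unrelated to any effect of the line itself, and it separately predicts the outcome — a classic confounder. We must compare within component grade levels.
Standardising Line K to the population component grade mix: 0.551·1/77 + 0.449·124/323 = 0.180.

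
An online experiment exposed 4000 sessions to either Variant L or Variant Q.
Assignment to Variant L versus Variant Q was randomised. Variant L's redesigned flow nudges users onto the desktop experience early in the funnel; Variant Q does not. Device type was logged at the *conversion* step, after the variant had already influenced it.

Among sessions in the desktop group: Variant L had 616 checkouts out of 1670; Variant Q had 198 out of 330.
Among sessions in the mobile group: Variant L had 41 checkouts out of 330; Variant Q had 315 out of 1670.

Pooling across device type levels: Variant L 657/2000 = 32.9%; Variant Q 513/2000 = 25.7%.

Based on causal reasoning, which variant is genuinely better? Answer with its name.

Variant L

Within every device type level Variant Q has the higher rate, yet pooled Variant L does — Simpson's reversal.
Because the variant influences device type, device type is a post-treatment mediator, not a confounder. Stratifying on it would bias the estimate; the causal effect is the crude pooled difference.
Pooled: Variant L 32.9% vs Variant Q 25.7%; Variant L is higher overall.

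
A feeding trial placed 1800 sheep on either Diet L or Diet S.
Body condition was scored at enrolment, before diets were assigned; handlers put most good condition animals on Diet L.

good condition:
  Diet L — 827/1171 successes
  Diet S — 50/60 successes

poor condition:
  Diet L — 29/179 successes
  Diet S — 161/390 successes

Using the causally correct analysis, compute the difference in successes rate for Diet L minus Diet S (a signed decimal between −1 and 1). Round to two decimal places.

The stratified and pooled comparisons disagree (Diet S wins within each starting body condition; Diet L wins overall), so the answer turns on the causal role of starting body condition.
The imbalance in starting body condition arose from how sheep were allocated, not from anything the diet did; and starting body condition independently affects the outcome. The pooled gap is confounded — condition on starting body condition.
Adjusting over the population distribution of starting body condition: 0.684·(0.706−0.833) + 0.316·(0.162−0.413) = -0.166.

-0.17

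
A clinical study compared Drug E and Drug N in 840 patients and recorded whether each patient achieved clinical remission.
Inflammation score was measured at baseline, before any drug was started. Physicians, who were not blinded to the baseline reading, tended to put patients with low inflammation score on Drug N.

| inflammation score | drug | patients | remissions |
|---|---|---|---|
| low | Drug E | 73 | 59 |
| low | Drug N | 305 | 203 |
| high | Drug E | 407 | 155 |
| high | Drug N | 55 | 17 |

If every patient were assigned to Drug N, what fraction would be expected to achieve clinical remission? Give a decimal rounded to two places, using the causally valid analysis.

0.47

The inflammation score-specific comparison favours Drug E throughout, but the pooled figures favour Drug N. The question is whether to condition on inflammation score.
Inflammation score is set before the drug has any effect — it is not caused by the drug — and it independently drives the outcome. That makes it a confounder, so the causal comparison is within inflammation score levels.
Standardising Drug N to the population inflammation score mix: 0.450·203/305 + 0.550·17/55 = 0.470.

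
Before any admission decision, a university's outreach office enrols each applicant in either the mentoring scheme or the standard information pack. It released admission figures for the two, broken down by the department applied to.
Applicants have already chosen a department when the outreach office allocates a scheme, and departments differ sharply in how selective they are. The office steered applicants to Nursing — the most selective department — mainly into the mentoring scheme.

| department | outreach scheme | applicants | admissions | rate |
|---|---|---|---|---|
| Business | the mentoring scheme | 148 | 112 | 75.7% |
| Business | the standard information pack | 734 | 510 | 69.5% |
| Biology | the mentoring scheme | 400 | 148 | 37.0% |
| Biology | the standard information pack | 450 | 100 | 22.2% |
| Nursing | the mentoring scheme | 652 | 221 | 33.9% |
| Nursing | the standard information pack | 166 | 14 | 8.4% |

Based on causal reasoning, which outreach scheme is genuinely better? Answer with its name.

the mentoring scheme

The stratified and pooled comparisons disagree (the mentoring scheme wins within each department; the standard information pack wins overall), so the answer turns on the causal role of department.
Here department is a common cause — it drives both which outreach scheme a case falls under and the outcome. The crude comparison mixes populations; the stratum-specific rates are the causally relevant ones.
Within each level — Business: 75.7% vs 69.5%; Biology: 37.0% vs 22.2%; Nursing: 33.9% vs 8.4% — the mentoring scheme is higher every time.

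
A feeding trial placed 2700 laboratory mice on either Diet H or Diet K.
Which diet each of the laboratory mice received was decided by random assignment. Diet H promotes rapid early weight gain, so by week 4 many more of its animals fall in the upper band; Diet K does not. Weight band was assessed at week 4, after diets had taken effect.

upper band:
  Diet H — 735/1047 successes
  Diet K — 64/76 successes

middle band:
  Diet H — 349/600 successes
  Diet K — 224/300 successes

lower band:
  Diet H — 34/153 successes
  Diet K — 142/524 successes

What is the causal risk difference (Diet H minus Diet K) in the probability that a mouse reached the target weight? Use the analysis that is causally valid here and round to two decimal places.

+0.14

Diet K is higher inside every week-4 weight band stratum but Diet H is higher in aggregate. Whether to stratify depends on how week-4 weight band relates to the diet.
Week-4 weight band lies on the pathway diet → week-4 weight band → outcome, so adjusting for it blocks the indirect effect. For the total causal effect of diet, use the unadjusted pooled rates.
The causal difference is the pooled difference: 0.621 − 0.478 = +0.143.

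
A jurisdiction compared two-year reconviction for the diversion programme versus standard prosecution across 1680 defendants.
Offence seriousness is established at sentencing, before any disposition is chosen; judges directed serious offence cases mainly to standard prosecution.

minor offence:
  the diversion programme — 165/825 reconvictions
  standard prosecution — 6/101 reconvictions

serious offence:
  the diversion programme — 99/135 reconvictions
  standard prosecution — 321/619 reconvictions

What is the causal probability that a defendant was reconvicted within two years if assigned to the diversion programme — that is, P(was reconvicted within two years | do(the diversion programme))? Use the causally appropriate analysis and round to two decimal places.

0.44

Within every offence seriousness level standard prosecution has the lower rate, yet pooled the diversion programme does — Simpson's reversal.
Offence seriousness satisfies the back-door criterion: it is not a descendant of the disposition, and it blocks the spurious path from disposition to outcome. Adjusting for it (i.e., using the within-offence seriousness rates) gives the causal effect.
Standardising the diversion programme to the population offence seriousness mix: 0.551·165/825 + 0.449·99/135 = 0.439.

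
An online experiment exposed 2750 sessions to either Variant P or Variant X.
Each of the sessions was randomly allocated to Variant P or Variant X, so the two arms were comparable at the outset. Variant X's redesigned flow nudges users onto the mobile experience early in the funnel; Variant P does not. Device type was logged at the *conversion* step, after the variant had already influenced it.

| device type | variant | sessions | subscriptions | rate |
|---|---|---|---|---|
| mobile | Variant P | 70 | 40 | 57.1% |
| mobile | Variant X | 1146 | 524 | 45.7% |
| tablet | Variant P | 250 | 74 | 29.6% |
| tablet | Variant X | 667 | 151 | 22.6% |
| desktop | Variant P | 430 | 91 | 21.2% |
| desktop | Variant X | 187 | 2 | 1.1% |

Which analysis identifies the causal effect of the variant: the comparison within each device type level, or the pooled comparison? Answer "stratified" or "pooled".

Device type is recorded after the variant and is itself shifted by it — it sits on the causal path from variant to outcome. Conditioning on a mediator would strip out part of the effect we want; the pooled comparison gives the total causal effect.
Pooled: Variant P 27.3% vs Variant X 33.9%; Variant X is higher overall.

pooled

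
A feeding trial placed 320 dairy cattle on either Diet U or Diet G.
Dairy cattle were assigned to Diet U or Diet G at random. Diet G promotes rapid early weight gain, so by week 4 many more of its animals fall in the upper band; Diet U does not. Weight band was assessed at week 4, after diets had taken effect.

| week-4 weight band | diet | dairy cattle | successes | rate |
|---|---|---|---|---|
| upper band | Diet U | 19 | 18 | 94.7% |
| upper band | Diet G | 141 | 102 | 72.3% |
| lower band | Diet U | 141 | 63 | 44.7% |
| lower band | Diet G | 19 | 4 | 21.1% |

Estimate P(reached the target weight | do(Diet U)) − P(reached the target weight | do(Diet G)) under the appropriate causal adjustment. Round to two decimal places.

-0.16

Within every week-4 weight band level Diet U has the higher rate, yet pooled Diet G does — Simpson's reversal.
Week-4 weight band here is a post-treatment variable shaped by the diet; conditioning on it would introduce bias rather than remove it. The overall comparison is the causal one.
The causal difference is the pooled difference: 0.506 − 0.662 = -0.156.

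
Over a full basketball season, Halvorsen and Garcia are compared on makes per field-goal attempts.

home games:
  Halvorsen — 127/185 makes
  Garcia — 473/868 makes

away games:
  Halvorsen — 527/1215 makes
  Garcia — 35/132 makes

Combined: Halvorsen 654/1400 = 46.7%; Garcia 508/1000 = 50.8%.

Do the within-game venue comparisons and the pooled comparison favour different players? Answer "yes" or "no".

yes

Within each game venue level (home games 68.6% vs 54.5%; away games 43.4% vs 26.5%), Halvorsen has the higher rate every time. Pooled: 46.7% vs 50.8% — Garcia has the higher rate overall. The two comparisons disagree.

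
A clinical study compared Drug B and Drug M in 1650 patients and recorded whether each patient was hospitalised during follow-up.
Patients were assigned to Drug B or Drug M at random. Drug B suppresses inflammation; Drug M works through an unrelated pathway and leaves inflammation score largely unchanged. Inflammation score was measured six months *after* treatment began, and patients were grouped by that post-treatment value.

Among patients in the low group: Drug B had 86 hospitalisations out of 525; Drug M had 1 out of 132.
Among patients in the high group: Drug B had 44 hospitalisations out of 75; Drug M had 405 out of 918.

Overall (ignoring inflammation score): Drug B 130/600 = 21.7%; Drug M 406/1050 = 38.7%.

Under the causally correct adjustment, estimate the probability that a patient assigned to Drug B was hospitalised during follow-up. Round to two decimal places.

0.22

Inflammation score here is a post-treatment variable shaped by the drug; conditioning on it would introduce bias rather than remove it. The overall comparison is the causal one.
So P(outcome | do(Drug B)) is just the pooled rate for Drug B: 130/600 = 0.217.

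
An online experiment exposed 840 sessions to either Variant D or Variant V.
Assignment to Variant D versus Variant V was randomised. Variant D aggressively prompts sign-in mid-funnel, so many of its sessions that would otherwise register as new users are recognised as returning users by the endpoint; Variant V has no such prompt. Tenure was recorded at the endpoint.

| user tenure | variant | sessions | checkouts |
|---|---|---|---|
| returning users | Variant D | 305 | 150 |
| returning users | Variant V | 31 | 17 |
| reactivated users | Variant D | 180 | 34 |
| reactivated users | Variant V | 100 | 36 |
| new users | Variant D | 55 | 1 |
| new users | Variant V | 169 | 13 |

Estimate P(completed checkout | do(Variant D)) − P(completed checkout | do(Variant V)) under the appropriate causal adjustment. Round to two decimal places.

+0.12

Because the variant influences user tenure, user tenure is a post-treatment mediator, not a confounder. Stratifying on it would bias the estimate; the causal effect is the crude pooled difference.
The causal difference is the pooled difference: 0.343 − 0.220 = +0.123.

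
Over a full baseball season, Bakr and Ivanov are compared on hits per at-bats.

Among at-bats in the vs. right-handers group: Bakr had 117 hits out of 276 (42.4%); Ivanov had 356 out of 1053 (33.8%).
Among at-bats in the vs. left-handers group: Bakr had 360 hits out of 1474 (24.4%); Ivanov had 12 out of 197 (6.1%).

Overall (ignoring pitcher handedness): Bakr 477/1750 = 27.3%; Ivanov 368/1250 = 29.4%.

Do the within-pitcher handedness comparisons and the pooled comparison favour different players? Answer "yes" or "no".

Within each pitcher handedness level (vs. right-handers 42.4% vs 33.8%; vs. left-handers 24.4% vs 6.1%), Bakr has the higher rate every time. Pooled: 27.3% vs 29.4% — Ivanov has the higher rate overall. The two comparisons disagree.

yes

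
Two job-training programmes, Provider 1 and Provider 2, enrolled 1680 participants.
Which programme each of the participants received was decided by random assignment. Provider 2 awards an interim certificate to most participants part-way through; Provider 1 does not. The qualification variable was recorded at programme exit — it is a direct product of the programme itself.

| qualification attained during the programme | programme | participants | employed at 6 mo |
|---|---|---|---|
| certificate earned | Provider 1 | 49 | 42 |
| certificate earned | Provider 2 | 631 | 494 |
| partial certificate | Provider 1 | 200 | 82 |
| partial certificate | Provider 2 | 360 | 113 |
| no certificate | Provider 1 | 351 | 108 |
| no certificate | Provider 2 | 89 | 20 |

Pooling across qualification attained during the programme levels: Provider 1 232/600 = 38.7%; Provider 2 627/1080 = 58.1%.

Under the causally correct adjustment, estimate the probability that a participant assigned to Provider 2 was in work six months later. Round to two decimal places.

The stratified and pooled comparisons disagree (Provider 1 wins within each qualification attained during the programme; Provider 2 wins overall), so the answer turns on the causal role of qualification attained during the programme.
Qualification attained during the programme lies on the pathway programme → qualification attained during the programme → outcome, so adjusting for it blocks the indirect effect. For the total causal effect of programme, use the unadjusted pooled rates.
So P(outcome | do(Provider 2)) is just the pooled rate for Provider 2: 627/1080 = 0.581.

0.58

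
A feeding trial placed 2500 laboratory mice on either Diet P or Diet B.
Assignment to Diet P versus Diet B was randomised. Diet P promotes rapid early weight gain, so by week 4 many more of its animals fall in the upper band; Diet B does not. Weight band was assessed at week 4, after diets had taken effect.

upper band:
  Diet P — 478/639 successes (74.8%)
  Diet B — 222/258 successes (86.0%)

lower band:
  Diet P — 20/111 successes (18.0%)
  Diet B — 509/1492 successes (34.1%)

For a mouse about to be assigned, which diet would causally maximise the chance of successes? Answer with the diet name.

Diet P

Week-4 weight band is recorded after the diet and is itself shifted by it — it sits on the causal path from diet to outcome. Conditioning on a mediator would strip out part of the effect we want; the pooled comparison gives the total causal effect.
Pooled: Diet P 66.4% vs Diet B 41.8%; Diet P is higher overall.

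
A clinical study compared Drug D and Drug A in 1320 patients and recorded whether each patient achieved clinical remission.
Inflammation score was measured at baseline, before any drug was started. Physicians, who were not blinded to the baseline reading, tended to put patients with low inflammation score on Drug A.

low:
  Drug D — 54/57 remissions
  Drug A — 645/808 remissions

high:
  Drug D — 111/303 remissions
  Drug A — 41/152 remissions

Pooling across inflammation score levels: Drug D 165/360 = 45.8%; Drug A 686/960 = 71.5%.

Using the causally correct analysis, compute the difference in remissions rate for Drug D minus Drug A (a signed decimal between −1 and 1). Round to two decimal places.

Drug D is higher inside every inflammation score stratum but Drug A is higher in aggregate. Whether to stratify depends on how inflammation score relates to the drug.
Nothing the drug does changes inflammation score; the imbalance is an allocation artefact. With inflammation score also predicting the outcome, the pooled figure is confounded, and the within-stratum comparison is the causal one.
Adjusting over the population distribution of inflammation score: 0.655·(0.947−0.798) + 0.345·(0.366−0.270) = +0.131.

+0.13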